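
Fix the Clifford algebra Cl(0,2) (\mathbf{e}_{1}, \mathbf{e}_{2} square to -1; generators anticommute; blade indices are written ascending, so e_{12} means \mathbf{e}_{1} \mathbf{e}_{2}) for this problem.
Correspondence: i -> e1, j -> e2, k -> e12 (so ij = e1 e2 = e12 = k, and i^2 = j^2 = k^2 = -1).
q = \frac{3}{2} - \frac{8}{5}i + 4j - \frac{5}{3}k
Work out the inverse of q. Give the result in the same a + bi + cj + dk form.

In blades: q = \frac{3}{2} - \frac{8}{5} e_{1} + 4 e_{2} - \frac{5}{3} e_{12}.
With qbar = \frac{3}{2} + \frac{8}{5} e_{1} - 4 e_{2} + \frac{5}{3} e_{12} (scalar fixed, mapped units negated), q qbar = \frac{21229}{900} (the sum of squared coefficients), so q^-1 = qbar / (\frac{21229}{900}) = \frac{1350}{21229} + \frac{1440}{21229} e_{1} - \frac{3600}{21229} e_{2} + \frac{1500}{21229} e_{12}; translating back:
Answer: \frac{1350}{21229} + \frac{1440}{21229}i - \frac{3600}{21229}j + \frac{1500}{21229}k


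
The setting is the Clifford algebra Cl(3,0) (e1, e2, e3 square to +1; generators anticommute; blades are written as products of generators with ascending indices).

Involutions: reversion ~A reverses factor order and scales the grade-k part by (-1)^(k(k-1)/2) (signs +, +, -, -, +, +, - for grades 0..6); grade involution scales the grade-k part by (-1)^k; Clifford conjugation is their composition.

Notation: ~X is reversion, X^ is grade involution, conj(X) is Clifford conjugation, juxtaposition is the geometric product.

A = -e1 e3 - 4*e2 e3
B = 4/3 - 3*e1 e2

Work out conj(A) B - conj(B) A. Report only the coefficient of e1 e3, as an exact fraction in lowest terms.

first term: 40/3*e1 e3 + 7/3*e2 e3
second term: -40/3*e1 e3 - 7/3*e2 e3
Answer: 80/3


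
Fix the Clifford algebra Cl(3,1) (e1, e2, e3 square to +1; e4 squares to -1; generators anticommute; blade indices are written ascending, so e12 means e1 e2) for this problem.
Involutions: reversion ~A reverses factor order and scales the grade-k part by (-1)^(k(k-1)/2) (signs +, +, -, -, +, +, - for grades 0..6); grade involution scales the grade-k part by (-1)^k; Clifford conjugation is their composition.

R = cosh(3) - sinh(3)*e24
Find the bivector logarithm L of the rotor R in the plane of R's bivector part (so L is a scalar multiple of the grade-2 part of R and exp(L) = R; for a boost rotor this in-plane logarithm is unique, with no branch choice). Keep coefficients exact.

The scalar part of R is cosh(3), which determines |rapidity| via cosh; the sign lives in the bivector part, and pairing them (bivector part over sinh of the rapidity = the plane) gives the unique in-plane L = rapidity * plane.
Concretely: cosh(rapidity) = cosh(3) gives rapidity = ±3, and since rapidity/sinh(rapidity) is even the sign is immaterial: L = (rapidity/sinh(rapidity)) * <R>_2 = (3/sinh(3)) * <R>_2.
Answer: -3*e24


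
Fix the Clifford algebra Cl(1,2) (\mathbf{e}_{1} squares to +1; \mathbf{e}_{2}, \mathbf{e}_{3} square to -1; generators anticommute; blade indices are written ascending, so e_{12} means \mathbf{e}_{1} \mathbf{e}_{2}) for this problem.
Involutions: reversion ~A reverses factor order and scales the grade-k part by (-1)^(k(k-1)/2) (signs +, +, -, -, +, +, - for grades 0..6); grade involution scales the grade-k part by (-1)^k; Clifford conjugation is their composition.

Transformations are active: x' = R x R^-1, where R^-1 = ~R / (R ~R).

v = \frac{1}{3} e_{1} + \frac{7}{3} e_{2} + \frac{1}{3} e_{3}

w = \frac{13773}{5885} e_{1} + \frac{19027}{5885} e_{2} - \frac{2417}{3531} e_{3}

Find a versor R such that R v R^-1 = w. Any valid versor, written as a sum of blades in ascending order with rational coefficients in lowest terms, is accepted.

Here q(v) = q(w) = -\frac{49}{9}; the classical choice R = v + w = \frac{47204}{17655} e_{1} + \frac{98276}{17655} e_{2} - \frac{1240}{3531} e_{3} then realises v -> w under the sandwich.
Answer: \frac{47204}{17655} e_{1} + \frac{98276}{17655} e_{2} - \frac{1240}{3531} e_{3}


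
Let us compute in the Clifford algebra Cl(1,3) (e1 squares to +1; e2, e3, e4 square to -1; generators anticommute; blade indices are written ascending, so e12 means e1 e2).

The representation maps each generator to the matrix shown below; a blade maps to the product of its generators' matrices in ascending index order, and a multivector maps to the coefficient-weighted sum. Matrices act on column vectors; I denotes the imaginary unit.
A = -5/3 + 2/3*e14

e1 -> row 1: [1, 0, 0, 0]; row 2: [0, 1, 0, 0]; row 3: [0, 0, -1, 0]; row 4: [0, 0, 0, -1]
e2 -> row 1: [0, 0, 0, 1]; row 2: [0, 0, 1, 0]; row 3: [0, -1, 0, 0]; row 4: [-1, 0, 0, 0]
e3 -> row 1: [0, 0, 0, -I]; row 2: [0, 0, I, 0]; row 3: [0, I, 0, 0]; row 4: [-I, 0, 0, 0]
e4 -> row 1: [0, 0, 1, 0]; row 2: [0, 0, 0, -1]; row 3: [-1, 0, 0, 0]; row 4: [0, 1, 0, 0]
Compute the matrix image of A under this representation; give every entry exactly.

Bivector images (products of the table entries): rho(e14) = rho(e1)rho(e4) = row 1: [0, 0, 1, 0]; row 2: [0, 0, 0, -1]; row 3: [1, 0, 0, 0]; row 4: [0, -1, 0, 0].
M = (-5/3)*1 + (2/3)*rho(e14), summed entrywise (1 is the identity matrix):
Answer: row 1: [-5/3, 0, 2/3, 0]; row 2: [0, -5/3, 0, -2/3]; row 3: [2/3, 0, -5/3, 0]; row 4: [0, -2/3, 0, -5/3]


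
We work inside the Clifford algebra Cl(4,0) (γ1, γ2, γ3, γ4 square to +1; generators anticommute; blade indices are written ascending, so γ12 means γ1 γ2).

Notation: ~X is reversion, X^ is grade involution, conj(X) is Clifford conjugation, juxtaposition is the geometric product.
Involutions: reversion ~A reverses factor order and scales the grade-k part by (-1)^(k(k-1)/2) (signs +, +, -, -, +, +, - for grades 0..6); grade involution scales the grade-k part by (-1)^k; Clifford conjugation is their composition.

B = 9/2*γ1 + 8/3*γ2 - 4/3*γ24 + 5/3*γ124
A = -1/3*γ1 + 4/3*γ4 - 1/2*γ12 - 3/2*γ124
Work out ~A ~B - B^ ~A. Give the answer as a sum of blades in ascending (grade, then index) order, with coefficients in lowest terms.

first term: 1 - 2/3*γ1 - 145/36*γ2 + 5/6*γ4 - 28/9*γ12 - 28/3*γ14 + 15/4*γ24 - 4/9*γ124
second term: 4 + 10/3*γ1 - 145/36*γ2 + 5/6*γ4 - 28/9*γ12 - 4/3*γ14 - 39/4*γ24 + 4/9*γ124
Answer: -3 - 4*γ1 - 8*γ14 + 27/2*γ24 - 8/9*γ124


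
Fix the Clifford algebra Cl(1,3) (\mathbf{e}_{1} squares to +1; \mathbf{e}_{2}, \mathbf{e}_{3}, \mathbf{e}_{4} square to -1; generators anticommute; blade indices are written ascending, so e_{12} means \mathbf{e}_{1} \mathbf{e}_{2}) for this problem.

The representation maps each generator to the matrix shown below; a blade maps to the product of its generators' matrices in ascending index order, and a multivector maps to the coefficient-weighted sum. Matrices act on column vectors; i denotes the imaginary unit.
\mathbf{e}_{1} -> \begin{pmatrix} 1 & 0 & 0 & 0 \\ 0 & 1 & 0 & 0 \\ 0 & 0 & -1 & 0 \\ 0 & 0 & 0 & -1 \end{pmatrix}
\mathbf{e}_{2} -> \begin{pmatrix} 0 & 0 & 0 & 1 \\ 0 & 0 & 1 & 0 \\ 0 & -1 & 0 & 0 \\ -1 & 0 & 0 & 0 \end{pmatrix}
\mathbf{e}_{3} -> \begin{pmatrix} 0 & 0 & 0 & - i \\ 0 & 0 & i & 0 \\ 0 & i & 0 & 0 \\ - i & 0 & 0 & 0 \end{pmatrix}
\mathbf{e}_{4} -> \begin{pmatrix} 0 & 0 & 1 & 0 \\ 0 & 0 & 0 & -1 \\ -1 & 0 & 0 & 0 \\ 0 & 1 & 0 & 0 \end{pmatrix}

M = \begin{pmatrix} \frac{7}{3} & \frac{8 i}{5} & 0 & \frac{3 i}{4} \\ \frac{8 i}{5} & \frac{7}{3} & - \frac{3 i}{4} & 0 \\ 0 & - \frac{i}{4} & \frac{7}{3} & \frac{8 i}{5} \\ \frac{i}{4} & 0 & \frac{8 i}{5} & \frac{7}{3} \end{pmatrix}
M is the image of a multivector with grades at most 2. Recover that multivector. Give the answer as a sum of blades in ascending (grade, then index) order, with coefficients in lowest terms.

Method: the blade images are trace-orthogonal — tr(rho(e_A) rho(e_B)^-1) = 4 if A = B and 0 otherwise — and rho(e_A)^-1 = (e_A)^2 * rho(e_A) with (e_A)^2 = +1 or -1, so the coefficient of e_A in the preimage is (e_A)^2 * tr(M rho(e_A))/4.
Nonzero projections over blades of grade <= 2: 1: (1)^2 = +1, tr(M 1) = \frac{28}{3}, coefficient \frac{7}{3}; e_{3}: (e_{3})^2 = -1, tr(M rho(e_{3})) = 2, coefficient -\frac{1}{2}; e_{13}: (e_{13})^2 = +1, tr(M rho(e_{13})) = -1, coefficient -\frac{1}{4}; e_{34}: (e_{34})^2 = -1, tr(M rho(e_{34})) = \frac{32}{5}, coefficient -\frac{8}{5}. Every other blade of grade <= 2 projects to 0.
Answer: \frac{7}{3} - \frac{1}{2} e_{3} - \frac{1}{4} e_{13} - \frac{8}{5} e_{34}


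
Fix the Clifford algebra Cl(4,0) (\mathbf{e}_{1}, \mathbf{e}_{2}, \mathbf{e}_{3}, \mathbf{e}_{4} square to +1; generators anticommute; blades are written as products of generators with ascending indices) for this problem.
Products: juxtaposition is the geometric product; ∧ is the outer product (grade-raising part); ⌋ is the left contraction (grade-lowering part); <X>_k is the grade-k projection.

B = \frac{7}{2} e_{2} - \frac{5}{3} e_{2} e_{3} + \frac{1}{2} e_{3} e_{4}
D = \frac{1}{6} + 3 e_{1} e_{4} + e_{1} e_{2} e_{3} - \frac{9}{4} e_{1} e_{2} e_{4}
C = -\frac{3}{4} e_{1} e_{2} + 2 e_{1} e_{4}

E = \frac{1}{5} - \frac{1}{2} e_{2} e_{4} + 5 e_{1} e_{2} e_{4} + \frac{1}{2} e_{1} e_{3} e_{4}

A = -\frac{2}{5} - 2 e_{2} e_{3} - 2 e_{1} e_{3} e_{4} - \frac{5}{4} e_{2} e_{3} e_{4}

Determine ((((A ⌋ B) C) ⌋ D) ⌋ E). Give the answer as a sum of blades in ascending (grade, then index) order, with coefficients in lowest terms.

step 1: -\frac{10}{3} - \frac{7}{5} e_{2} + \frac{2}{3} e_{2} e_{3} - \frac{1}{5} e_{3} e_{4}
step 2: -\frac{21}{20} e_{1} + \frac{5}{2} e_{1} e_{2} + \frac{1}{10} e_{1} e_{3} - \frac{20}{3} e_{1} e_{4} + \frac{14}{5} e_{1} e_{2} e_{4} + \frac{89}{60} e_{1} e_{2} e_{3} e_{4}
step 3: \frac{263}{10} + \frac{151}{10} e_{2} - \frac{5}{2} e_{3} + \frac{99}{40} e_{4} - \frac{21}{20} e_{2} e_{3} + \frac{189}{80} e_{2} e_{4}
step 4: \frac{5153}{800} - \frac{189}{16} e_{1} + \frac{99}{80} e_{2} - \frac{151}{20} e_{4} + \frac{99}{8} e_{1} e_{2} + \frac{99}{80} e_{1} e_{3} - \frac{297}{4} e_{1} e_{4} - \frac{263}{20} e_{2} e_{4} + \frac{263}{2} e_{1} e_{2} e_{4} + \frac{263}{20} e_{1} e_{3} e_{4}
Answer: \frac{5153}{800} - \frac{189}{16} e_{1} + \frac{99}{80} e_{2} - \frac{151}{20} e_{4} + \frac{99}{8} e_{1} e_{2} + \frac{99}{80} e_{1} e_{3} - \frac{297}{4} e_{1} e_{4} - \frac{263}{20} e_{2} e_{4} + \frac{263}{2} e_{1} e_{2} e_{4} + \frac{263}{20} e_{1} e_{3} e_{4}


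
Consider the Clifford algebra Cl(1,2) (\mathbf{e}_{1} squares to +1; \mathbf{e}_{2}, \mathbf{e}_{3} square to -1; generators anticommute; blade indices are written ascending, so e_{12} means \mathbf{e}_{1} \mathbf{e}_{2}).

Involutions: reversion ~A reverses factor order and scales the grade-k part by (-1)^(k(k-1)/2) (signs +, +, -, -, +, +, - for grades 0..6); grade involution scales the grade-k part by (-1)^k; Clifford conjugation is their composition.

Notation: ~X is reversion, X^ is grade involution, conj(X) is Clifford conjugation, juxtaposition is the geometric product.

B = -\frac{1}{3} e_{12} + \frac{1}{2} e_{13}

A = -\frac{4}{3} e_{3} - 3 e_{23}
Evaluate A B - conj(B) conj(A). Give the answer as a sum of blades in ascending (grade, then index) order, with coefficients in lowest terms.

first term: -\frac{2}{3} e_{1} + \frac{3}{2} e_{12} + e_{13} + \frac{4}{9} e_{123}
second term: \frac{2}{3} e_{1} - \frac{3}{2} e_{12} - e_{13} + \frac{4}{9} e_{123}
Answer: -\frac{4}{3} e_{1} + 3 e_{12} + 2 e_{13}


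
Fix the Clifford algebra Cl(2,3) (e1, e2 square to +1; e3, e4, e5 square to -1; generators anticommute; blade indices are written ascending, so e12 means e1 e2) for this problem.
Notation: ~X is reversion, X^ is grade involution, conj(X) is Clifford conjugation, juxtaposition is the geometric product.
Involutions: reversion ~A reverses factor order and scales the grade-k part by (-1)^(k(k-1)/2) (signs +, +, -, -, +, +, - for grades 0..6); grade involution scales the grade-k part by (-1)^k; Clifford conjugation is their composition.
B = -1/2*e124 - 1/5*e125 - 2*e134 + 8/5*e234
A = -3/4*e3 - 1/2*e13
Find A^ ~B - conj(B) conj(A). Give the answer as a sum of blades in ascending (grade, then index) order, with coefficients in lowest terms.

first term: -e4 + 3/2*e14 - 6/5*e24 + 4/5*e124 - 1/4*e234 - 1/10*e235 + 3/8*e1234 + 3/20*e1235
second term: -e4 - 3/2*e14 + 6/5*e24 - 4/5*e124 + 1/4*e234 + 1/10*e235 + 3/8*e1234 + 3/20*e1235
Answer: 3*e14 - 12/5*e24 + 8/5*e124 - 1/2*e234 - 1/5*e235


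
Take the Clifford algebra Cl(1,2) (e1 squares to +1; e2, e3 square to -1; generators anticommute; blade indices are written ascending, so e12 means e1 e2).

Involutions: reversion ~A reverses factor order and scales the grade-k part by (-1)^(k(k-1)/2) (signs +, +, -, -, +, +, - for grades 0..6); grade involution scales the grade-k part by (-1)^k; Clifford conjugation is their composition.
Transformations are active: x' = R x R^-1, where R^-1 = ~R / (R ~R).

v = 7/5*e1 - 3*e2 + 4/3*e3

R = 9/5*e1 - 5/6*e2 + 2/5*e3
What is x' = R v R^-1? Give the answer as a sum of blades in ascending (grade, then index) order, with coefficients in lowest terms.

~R = 9/5*e1 - 5/6*e2 + 2/5*e3, and R ~R = 2147/900, so R^-1 = ~R / (2147/900).
R v = -77/150 - 127/30*e12 + 46/25*e13 + 4/45*e23
Answer: -4669/2147*e1 + 7211/2147*e2 - 48484/32205*e3


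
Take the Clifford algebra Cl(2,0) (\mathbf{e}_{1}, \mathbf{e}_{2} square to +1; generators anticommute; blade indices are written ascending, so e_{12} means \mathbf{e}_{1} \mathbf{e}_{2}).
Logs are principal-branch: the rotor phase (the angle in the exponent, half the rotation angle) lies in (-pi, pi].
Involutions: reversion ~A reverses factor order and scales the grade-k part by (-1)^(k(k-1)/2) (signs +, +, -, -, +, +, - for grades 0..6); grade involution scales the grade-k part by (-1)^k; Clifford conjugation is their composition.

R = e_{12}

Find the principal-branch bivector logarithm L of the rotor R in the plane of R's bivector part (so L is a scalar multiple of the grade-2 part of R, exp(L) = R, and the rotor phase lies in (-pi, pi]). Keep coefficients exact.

The scalar part of R is 0, which fixes the principal-branch rotor phase; the unit plane is then the bivector part divided by the sine of that phase, and L is that plane scaled by the phase.
Concretely: cos(phase) = 0 gives phase = ±\frac{\pi}{2}, and since phase/sin(phase) is even the sign is immaterial: L = (phase/sin(phase)) * <R>_2 = (\frac{\pi}{2}) * <R>_2.
Answer: \frac{\pi}{2} e_{12}


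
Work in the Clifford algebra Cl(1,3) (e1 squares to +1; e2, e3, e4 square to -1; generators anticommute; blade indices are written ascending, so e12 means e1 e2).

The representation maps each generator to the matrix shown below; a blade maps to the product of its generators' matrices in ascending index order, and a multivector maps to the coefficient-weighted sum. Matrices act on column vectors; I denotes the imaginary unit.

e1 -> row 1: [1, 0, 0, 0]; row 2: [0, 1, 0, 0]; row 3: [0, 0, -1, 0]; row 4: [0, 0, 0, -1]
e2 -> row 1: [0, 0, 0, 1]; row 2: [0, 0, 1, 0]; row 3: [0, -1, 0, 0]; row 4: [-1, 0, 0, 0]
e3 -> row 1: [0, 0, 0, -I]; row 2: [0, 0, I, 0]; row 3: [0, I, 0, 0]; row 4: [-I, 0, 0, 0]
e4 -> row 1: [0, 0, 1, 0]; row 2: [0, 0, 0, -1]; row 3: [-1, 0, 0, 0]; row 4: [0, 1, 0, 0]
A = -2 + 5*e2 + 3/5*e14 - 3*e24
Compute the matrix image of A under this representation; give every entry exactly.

Bivector images (products of the table entries): rho(e14) = rho(e1)rho(e4) = row 1: [0, 0, 1, 0]; row 2: [0, 0, 0, -1]; row 3: [1, 0, 0, 0]; row 4: [0, -1, 0, 0]; rho(e24) = rho(e2)rho(e4) = row 1: [0, 1, 0, 0]; row 2: [-1, 0, 0, 0]; row 3: [0, 0, 0, 1]; row 4: [0, 0, -1, 0].
M = (-2)*1 + (5)*rho(e2) + (3/5)*rho(e14) + (-3)*rho(e24), summed entrywise (1 is the identity matrix):
Answer: row 1: [-2, -3, 3/5, 5]; row 2: [3, -2, 5, -3/5]; row 3: [3/5, -5, -2, -3]; row 4: [-5, -3/5, 3, -2]


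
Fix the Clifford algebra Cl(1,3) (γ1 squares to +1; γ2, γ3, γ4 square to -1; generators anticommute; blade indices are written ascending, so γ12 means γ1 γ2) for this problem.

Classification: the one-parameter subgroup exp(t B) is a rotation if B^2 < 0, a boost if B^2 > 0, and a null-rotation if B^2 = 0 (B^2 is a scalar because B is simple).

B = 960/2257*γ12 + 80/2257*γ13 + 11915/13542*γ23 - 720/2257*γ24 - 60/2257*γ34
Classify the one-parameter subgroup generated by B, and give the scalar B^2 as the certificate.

B^2 term by term: the squares give (960/2257)^2*(γ12)^2 + (80/2257)^2*(γ13)^2 + (11915/13542)^2*(γ23)^2 + (-720/2257)^2*(γ24)^2 + (-60/2257)^2*(γ34)^2 = 921600/5094049*(+1) + 6400/5094049*(+1) + 141967225/183385764*(-1) + 518400/5094049*(-1) + 3600/5094049*(-1) = -25/36 (each basis 2-blade squares to minus the product of its generators' squares); cross terms between blades sharing an index anticommute and cancel; the commuting (index-disjoint) pairs give grade-4 terms 2*c*c'*(blade product), which cancel blade by blade — γ1234: -115200/5094049 + 115200/5094049 = 0 — confirming B is simple. So B^2 = -25/36.
Answer: rotation, certificate B^2 = -25/36. The class reads off the invariant scalar -25/36 directly.


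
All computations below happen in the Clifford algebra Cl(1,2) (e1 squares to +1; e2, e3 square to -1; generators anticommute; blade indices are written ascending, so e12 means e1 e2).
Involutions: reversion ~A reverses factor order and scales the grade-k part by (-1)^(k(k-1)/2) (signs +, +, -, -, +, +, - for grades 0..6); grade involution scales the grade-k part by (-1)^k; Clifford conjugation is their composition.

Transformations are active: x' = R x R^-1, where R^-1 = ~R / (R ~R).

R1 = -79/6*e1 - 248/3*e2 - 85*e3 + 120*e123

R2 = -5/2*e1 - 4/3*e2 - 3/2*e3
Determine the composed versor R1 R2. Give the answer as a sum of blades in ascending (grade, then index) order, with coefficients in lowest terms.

Distribute over the terms of R2 (each basis-blade product reordered to ascending indices, repeated generators contracted through their squares):
R1 (-5/2*e1) = 395/12 - 620/3*e12 - 425/2*e13 - 300*e23
R1 (-4/3*e2) = -992/9 + 158/9*e12 - 160*e13 - 340/3*e23
R1 (-3/2*e3) = -255/2 + 180*e12 + 79/4*e13 + 124*e23
Summing the partial products and collecting blades:
Answer: -7373/36 - 82/9*e12 - 1411/4*e13 - 868/3*e23


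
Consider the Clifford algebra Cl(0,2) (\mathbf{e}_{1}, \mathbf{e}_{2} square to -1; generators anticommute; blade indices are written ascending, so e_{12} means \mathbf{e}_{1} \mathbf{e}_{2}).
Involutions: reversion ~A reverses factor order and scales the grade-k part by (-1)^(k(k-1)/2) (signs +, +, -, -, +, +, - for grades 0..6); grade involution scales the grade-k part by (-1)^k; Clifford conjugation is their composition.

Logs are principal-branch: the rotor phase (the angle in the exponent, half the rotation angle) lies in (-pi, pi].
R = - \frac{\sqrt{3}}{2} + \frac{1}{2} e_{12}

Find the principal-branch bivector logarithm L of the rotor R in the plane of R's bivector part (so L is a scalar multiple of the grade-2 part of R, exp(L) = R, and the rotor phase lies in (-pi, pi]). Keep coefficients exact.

The scalar part of R is - \frac{\sqrt{3}}{2}, which fixes the principal-branch rotor phase; the unit plane is then the bivector part divided by the sine of that phase, and L is that plane scaled by the phase.
Concretely: cos(phase) = - \frac{\sqrt{3}}{2} gives phase = ±\frac{5 \pi}{6}, and since phase/sin(phase) is even the sign is immaterial: L = (phase/sin(phase)) * <R>_2 = (\frac{5 \pi}{3}) * <R>_2.
Answer: \frac{5 \pi}{6} e_{12}


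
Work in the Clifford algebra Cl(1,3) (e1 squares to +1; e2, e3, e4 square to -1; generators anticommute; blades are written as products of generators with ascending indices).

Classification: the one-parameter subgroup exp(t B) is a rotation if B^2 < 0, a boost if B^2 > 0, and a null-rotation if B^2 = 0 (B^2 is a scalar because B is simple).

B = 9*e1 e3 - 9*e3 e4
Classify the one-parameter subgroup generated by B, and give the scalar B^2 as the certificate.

B^2 term by term: the squares give (9)^2*(e1 e3)^2 + (-9)^2*(e3 e4)^2 = 81*(+1) + 81*(-1) = 0 (each basis 2-blade squares to minus the product of its generators' squares); cross terms between blades sharing an index anticommute and cancel. So B^2 = 0.
Answer: null-rotation, certificate B^2 = 0. Note: conjugating B changes its blade decomposition but never the scalar B^2 = 0, whose sign settles the classification.


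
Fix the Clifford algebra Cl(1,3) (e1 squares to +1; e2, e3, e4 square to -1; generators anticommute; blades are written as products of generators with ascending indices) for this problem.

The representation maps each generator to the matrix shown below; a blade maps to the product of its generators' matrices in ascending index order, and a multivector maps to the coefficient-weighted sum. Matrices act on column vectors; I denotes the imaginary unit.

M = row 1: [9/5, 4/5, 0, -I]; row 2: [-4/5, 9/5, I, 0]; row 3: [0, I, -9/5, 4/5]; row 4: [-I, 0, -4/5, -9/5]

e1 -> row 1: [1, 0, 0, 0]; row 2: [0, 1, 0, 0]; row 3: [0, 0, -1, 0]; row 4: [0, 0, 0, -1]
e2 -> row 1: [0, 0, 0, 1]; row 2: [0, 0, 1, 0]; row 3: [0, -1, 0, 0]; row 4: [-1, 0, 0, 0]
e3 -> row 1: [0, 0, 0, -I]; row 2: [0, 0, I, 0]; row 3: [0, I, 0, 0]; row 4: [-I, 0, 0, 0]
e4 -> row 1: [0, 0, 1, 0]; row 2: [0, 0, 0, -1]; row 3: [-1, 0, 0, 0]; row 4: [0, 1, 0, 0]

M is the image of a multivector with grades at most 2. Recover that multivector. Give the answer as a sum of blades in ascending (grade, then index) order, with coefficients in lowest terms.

Method: the blade images are trace-orthogonal — tr(rho(e_A) rho(e_B)^-1) = 4 if A = B and 0 otherwise — and rho(e_A)^-1 = (e_A)^2 * rho(e_A) with (e_A)^2 = +1 or -1, so the coefficient of e_A in the preimage is (e_A)^2 * tr(M rho(e_A))/4.
Nonzero projections over blades of grade <= 2: e1: (e1)^2 = +1, tr(M rho(e1)) = 36/5, coefficient 9/5; e3: (e3)^2 = -1, tr(M rho(e3)) = -4, coefficient 1; e2 e4: (e2 e4)^2 = -1, tr(M rho(e2 e4)) = -16/5, coefficient 4/5. Every other blade of grade <= 2 projects to 0.
Answer: 9/5*e1 + e3 + 4/5*e2 e4


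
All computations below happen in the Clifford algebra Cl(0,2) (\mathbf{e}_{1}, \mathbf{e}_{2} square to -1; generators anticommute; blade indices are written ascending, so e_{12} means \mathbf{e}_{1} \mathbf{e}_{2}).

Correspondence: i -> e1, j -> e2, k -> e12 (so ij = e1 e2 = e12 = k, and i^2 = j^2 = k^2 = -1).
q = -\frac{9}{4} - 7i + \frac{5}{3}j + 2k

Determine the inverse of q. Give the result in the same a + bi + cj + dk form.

In blades: q = -\frac{9}{4} - 7 e_{1} + \frac{5}{3} e_{2} + 2 e_{12}.
With qbar = -\frac{9}{4} + 7 e_{1} - \frac{5}{3} e_{2} - 2 e_{12} (scalar fixed, mapped units negated), q qbar = \frac{8761}{144} (the sum of squared coefficients), so q^-1 = qbar / (\frac{8761}{144}) = -\frac{324}{8761} + \frac{1008}{8761} e_{1} - \frac{240}{8761} e_{2} - \frac{288}{8761} e_{12}; translating back:
Answer: -\frac{324}{8761} + \frac{1008}{8761}i - \frac{240}{8761}j - \frac{288}{8761}k


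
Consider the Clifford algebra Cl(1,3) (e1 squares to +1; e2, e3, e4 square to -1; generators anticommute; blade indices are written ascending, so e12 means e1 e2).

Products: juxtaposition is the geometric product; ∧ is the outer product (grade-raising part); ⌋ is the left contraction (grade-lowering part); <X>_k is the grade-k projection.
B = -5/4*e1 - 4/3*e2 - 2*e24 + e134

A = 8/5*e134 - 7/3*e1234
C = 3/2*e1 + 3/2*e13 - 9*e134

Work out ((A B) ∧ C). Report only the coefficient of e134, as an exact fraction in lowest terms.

step 1: -8/5 - 7/3*e2 + 14/3*e13 - 2*e34 + 16/5*e123 - 28/9*e134 - 35/12*e234 - 32/15*e1234
step 2: -12/5*e1 + 7/2*e12 - 12/5*e13 + 7/2*e123 + 57/5*e134 - 133/8*e1234
Answer: 57/5


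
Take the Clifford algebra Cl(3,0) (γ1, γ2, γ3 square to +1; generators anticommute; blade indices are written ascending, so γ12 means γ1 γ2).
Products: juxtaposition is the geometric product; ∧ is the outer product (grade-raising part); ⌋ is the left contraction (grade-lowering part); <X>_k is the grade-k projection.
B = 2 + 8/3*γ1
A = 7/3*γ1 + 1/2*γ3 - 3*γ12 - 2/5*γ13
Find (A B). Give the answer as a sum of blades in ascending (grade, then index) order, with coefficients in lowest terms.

step 1: 56/9 + 14/3*γ1 + 8*γ2 + 31/15*γ3 - 6*γ12 - 32/15*γ13
Answer: 56/9 + 14/3*γ1 + 8*γ2 + 31/15*γ3 - 6*γ12 - 32/15*γ13


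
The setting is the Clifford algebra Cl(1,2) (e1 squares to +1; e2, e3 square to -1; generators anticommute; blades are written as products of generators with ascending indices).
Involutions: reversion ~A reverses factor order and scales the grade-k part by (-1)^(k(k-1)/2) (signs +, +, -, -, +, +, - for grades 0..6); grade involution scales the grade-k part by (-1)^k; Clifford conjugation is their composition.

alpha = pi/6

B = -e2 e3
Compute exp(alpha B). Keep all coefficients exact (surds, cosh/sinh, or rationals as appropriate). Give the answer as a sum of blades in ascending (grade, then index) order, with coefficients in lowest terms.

B^2 = (-1)^2*(e2 e3)^2 = 1*(-1) = -1 (a basis 2-blade squares to minus the product of its generators' squares).
B^2 = -1 — B^2 < 0, so the exponential closes trigonometrically: l = 1, alpha*l = pi/6, so exp(alpha B) = cos(pi/6) + (sin(pi/6)/1)*B = sqrt(3)/2 + (1/2)*B.
Answer: sqrt(3)/2 - 1/2*e2 e3


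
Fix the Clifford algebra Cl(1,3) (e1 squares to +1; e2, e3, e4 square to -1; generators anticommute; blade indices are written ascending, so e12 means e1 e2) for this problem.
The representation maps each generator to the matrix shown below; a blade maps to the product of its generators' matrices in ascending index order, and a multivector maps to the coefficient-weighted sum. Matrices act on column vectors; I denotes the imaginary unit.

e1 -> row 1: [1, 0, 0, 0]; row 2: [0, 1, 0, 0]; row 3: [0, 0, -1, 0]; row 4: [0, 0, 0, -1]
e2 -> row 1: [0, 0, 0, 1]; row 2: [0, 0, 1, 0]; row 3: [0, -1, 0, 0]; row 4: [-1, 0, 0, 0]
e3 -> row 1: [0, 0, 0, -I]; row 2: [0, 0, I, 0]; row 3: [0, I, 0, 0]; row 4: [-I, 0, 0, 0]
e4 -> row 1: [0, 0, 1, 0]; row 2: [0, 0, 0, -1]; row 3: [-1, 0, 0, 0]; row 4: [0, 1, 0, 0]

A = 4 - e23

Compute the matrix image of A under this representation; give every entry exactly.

Bivector images (products of the table entries): rho(e23) = rho(e2)rho(e3) = row 1: [-I, 0, 0, 0]; row 2: [0, I, 0, 0]; row 3: [0, 0, -I, 0]; row 4: [0, 0, 0, I].
M = (4)*1 + (-1)*rho(e23), summed entrywise (1 is the identity matrix):
Answer: row 1: [4 + I, 0, 0, 0]; row 2: [0, 4 - I, 0, 0]; row 3: [0, 0, 4 + I, 0]; row 4: [0, 0, 0, 4 - I]


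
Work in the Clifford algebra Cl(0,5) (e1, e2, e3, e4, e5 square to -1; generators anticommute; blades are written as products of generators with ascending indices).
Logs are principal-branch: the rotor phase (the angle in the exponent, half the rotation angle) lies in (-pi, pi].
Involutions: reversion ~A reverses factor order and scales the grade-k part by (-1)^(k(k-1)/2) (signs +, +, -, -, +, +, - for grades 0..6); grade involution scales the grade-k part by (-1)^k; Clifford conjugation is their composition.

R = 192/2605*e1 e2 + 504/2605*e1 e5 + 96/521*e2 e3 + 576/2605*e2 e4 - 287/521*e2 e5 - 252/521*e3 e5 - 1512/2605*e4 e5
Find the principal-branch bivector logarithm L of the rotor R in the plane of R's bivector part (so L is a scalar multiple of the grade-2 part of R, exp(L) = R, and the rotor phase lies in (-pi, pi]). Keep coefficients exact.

The scalar part of R is 0, and that scalar determines the rotor phase on the principal branch; recovering the unit plane as bivector-part over sine of the phase gives L = phase * plane.
Concretely: cos(phase) = 0 gives phase = ±pi/2, and since phase/sin(phase) is even the sign is immaterial: L = (phase/sin(phase)) * <R>_2 = (pi/2) * <R>_2.
Answer: 96*pi/2605*e1 e2 + 252*pi/2605*e1 e5 + 48*pi/521*e2 e3 + 288*pi/2605*e2 e4 - 287*pi/1042*e2 e5 - 126*pi/521*e3 e5 - 756*pi/2605*e4 e5


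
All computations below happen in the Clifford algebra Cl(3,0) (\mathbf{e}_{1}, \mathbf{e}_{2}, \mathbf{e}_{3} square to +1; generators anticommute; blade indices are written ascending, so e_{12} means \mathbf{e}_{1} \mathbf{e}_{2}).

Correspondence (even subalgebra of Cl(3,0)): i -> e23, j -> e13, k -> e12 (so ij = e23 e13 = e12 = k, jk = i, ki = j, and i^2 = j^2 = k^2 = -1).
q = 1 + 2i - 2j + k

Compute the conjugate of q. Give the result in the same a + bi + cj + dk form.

In blades: q = 1 + e_{12} - 2 e_{13} + 2 e_{23}.
Quaternion conjugation is reversion on the even subalgebra: the scalar is fixed and every grade-2 blade flips sign, giving 1 - e_{12} + 2 e_{13} - 2 e_{23}; translating back:
Answer: 1 - 2i + 2j - k


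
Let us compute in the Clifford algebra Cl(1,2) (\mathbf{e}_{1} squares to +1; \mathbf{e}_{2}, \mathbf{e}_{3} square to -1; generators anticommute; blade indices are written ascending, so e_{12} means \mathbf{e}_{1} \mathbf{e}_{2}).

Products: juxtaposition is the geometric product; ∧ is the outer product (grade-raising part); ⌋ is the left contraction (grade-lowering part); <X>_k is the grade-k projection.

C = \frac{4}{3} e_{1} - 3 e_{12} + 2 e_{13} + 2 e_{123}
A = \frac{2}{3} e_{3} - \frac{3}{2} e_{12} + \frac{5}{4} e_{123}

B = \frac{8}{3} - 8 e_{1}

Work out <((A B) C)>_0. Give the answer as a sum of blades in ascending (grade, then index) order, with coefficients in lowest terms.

step 1: -12 e_{2} + \frac{16}{9} e_{3} - 4 e_{12} + \frac{16}{3} e_{13} - 10 e_{23} + \frac{10}{3} e_{123}
step 2: 16 + \frac{536}{9} e_{1} - 12 e_{2} - \frac{226}{9} e_{3} + \frac{292}{9} e_{12} + \frac{98}{27} e_{13} - \frac{32}{9} e_{23} + \frac{16}{3} e_{123}
step 3: 16
Answer: 16


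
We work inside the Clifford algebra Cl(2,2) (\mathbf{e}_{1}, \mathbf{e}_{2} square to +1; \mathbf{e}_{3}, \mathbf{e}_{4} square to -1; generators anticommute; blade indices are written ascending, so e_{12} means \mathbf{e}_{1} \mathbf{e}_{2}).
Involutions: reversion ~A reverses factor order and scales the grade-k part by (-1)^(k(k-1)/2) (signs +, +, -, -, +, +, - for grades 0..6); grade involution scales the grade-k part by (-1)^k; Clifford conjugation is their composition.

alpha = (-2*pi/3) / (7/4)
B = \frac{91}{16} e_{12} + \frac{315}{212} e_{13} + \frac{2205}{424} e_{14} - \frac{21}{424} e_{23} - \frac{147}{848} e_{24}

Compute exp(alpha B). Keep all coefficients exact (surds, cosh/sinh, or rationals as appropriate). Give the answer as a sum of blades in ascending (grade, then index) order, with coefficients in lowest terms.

B^2 term by term: the squares give (\frac{91}{16})^2*(e_{12})^2 + (\frac{315}{212})^2*(e_{13})^2 + (\frac{2205}{424})^2*(e_{14})^2 + (-\frac{21}{424})^2*(e_{23})^2 + (-\frac{147}{848})^2*(e_{24})^2 = \frac{8281}{256}*(-1) + \frac{99225}{44944}*(+1) + \frac{4862025}{179776}*(+1) + \frac{441}{179776}*(+1) + \frac{21609}{719104}*(+1) = -\frac{49}{16} (each basis 2-blade squares to minus the product of its generators' squares); cross terms between blades sharing an index anticommute and cancel; the commuting (index-disjoint) pairs give grade-4 terms 2*c*c'*(blade product), which cancel blade by blade — e_{1234}: \frac{46305}{89888} - \frac{46305}{89888} = 0 — confirming B is simple. So B^2 = -\frac{49}{16}.
B^2 = -\frac{49}{16} — the series telescopes trigonometrically here: l = \frac{7}{4}, alpha*l = - \frac{2 \pi}{3}, so exp(alpha B) = cos(- \frac{2 \pi}{3}) + (sin(- \frac{2 \pi}{3})/(\frac{7}{4}))*B = - \frac{1}{2} + (- \frac{2 \sqrt{3}}{7})*B.
Answer: - \frac{1}{2} - \frac{13 \sqrt{3}}{8} e_{12} - \frac{45 \sqrt{3}}{106} e_{13} - \frac{315 \sqrt{3}}{212} e_{14} + \frac{3 \sqrt{3}}{212} e_{23} + \frac{21 \sqrt{3}}{424} e_{24}


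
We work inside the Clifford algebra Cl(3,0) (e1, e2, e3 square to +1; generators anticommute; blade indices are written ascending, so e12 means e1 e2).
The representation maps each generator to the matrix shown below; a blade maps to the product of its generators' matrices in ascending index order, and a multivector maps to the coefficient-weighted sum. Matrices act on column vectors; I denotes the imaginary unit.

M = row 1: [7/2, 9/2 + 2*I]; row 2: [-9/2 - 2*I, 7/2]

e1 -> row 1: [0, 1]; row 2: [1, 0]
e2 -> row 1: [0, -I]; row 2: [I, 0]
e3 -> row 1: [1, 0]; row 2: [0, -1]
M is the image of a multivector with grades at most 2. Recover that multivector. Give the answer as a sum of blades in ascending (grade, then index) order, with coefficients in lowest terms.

Method: 1, rho(e1), rho(e2), rho(e3) form a trace-orthogonal basis of the 2x2 complex matrices (tr(X Y) = 2 if X = Y, else 0), so M = m0*1 + m1*rho(e1) + m2*rho(e2) + m3*rho(e3) with m0 = tr(M)/2 = 7/2, m1 = tr(M rho(e1))/2 = 0, m2 = tr(M rho(e2))/2 = -2 + 9*I/2, m3 = tr(M rho(e3))/2 = 0.
Multiplying table entries, the bivector images are rho(e12) = I*rho(e3), rho(e13) = -I*rho(e2), rho(e23) = I*rho(e1); with real blade coefficients the real parts of m0..m3 are the coefficients of 1, e1, e2, e3 and the imaginary parts give the bivectors (e23: Im m1, e13: -Im m2, e12: Im m3).
Answer: 7/2 - 2*e2 - 9/2*e13


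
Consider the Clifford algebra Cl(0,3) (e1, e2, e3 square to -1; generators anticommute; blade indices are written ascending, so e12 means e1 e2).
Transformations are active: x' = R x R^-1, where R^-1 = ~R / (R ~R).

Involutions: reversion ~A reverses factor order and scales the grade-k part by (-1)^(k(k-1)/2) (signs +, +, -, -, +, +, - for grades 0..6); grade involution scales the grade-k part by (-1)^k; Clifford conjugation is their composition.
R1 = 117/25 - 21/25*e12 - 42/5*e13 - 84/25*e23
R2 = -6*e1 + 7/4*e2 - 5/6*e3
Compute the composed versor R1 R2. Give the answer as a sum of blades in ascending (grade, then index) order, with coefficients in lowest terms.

Distribute over the terms of R2 (each basis-blade product reordered to ascending indices, repeated generators contracted through their squares):
R1 (-6*e1) = -702/25*e1 + 126/25*e2 + 252/5*e3 + 504/25*e123
R1 (7/4*e2) = 147/100*e1 + 819/100*e2 - 147/25*e3 + 147/10*e123
R1 (-5/6*e3) = -7*e1 - 14/5*e2 - 39/10*e3 + 7/10*e123
Summing the partial products and collecting blades:
Answer: -3361/100*e1 + 1043/100*e2 + 2031/50*e3 + 889/25*e123


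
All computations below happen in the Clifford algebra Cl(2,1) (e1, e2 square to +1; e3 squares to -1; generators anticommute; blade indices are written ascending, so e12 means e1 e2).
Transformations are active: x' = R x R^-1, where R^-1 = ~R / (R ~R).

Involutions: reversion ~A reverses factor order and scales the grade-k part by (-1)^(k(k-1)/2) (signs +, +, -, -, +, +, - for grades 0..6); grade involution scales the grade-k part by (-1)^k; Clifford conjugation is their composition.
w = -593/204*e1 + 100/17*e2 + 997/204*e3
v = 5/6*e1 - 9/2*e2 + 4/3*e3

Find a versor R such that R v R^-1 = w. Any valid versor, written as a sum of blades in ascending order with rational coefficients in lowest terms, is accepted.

Equal squares first: v^2 = w^2 = 115/6. Then v + w = -141/68*e1 + 47/34*e2 + 423/68*e3 is a versor taking v to w, provided it is invertible.
Answer: -141/68*e1 + 47/34*e2 + 423/68*e3


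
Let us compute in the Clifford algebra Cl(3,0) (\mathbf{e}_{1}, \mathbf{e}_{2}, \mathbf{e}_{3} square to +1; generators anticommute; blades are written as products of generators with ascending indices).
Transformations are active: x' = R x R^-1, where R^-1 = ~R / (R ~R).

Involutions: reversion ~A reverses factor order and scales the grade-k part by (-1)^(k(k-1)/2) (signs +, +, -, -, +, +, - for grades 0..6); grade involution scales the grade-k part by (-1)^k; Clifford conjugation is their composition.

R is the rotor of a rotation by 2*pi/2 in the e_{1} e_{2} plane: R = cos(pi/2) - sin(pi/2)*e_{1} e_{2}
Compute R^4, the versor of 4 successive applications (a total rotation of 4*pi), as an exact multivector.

Rotor phase runs at HALF the rotation angle; powers of one rotor simply add phase, so after 4 steps in e_{1} e_{2} the phase is 4*pi/2 = 2 \pi and R^4 = cos(2 \pi) - sin(2 \pi)*e_{1} e_{2}.
cos(2 \pi) = 1 and sin(2 \pi) = 0, so R^4 = 1. The total rotation 4*pi is 2 full turns, so every vector returns to itself, yet the rotor is +1, back on the identity sheet (an even number of 2*pi turns).
Answer: 1


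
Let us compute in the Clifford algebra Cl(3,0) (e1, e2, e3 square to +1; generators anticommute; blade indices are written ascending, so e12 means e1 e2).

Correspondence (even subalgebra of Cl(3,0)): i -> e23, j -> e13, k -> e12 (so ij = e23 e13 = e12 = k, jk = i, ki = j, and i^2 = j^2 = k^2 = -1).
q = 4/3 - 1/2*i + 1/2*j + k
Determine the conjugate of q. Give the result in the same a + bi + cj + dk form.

In blades: q = 4/3 + e12 + 1/2*e13 - 1/2*e23.
Quaternion conjugation is reversion on the even subalgebra: the scalar is fixed and every grade-2 blade flips sign, giving 4/3 - e12 - 1/2*e13 + 1/2*e23; translating back:
Answer: 4/3 + 1/2*i - 1/2*j - k


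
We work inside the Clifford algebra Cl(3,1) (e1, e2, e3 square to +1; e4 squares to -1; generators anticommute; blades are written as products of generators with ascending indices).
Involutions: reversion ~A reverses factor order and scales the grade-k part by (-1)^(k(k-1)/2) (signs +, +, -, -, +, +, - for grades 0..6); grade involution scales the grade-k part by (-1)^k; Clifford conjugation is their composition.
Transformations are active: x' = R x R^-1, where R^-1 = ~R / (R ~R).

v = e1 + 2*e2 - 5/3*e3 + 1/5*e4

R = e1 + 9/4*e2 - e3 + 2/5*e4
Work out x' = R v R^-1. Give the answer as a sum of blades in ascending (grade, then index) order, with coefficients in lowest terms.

~R = e1 + 9/4*e2 - e3 + 2/5*e4, and R ~R = 2761/400, so R^-1 = ~R / (2761/400).
R v = 1063/150 - 1/4*e1 e2 - 2/3*e1 e3 - 1/5*e1 e4 - 7/4*e2 e3 - 7/20*e2 e4 + 7/15*e3 e4
Answer: 8725/8283*e1 + 7234/2761*e2 - 3203/8283*e3 + 25733/41415*e4


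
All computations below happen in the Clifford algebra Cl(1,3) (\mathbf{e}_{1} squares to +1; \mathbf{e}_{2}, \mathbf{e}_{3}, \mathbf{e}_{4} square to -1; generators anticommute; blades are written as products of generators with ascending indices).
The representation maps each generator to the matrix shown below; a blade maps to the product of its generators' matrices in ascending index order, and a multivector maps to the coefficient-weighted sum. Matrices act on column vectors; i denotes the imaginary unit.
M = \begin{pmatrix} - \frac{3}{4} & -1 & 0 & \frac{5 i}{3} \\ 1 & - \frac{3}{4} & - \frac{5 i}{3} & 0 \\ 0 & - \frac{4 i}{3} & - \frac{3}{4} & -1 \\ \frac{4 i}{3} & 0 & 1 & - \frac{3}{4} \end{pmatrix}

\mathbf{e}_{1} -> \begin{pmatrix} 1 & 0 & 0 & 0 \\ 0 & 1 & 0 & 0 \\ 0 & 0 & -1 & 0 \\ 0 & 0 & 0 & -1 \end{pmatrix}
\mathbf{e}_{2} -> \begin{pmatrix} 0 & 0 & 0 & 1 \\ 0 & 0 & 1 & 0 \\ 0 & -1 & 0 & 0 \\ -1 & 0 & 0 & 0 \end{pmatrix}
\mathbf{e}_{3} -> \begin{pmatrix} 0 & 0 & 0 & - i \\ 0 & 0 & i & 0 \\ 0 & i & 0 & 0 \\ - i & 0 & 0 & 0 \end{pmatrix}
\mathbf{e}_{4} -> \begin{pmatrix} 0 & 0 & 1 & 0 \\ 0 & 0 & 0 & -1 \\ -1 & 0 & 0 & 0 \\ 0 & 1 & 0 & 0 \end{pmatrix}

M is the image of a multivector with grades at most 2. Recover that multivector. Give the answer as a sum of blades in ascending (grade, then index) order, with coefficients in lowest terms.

Method: the blade images are trace-orthogonal — tr(rho(e_A) rho(e_B)^-1) = 4 if A = B and 0 otherwise — and rho(e_A)^-1 = (e_A)^2 * rho(e_A) with (e_A)^2 = +1 or -1, so the coefficient of e_A in the preimage is (e_A)^2 * tr(M rho(e_A))/4.
Nonzero projections over blades of grade <= 2: 1: (1)^2 = +1, tr(M 1) = -3, coefficient -\frac{3}{4}; e_{3}: (e_{3})^2 = -1, tr(M rho(e_{3})) = 6, coefficient -\frac{3}{2}; e_{1} e_{3}: (e_{1} e_{3})^2 = +1, tr(M rho(e_{1} e_{3})) = - \frac{2}{3}, coefficient -\frac{1}{6}; e_{2} e_{4}: (e_{2} e_{4})^2 = -1, tr(M rho(e_{2} e_{4})) = 4, coefficient -1. Every other blade of grade <= 2 projects to 0.
Answer: -\frac{3}{4} - \frac{3}{2} e_{3} - \frac{1}{6} e_{1} e_{3} - e_{2} e_{4}


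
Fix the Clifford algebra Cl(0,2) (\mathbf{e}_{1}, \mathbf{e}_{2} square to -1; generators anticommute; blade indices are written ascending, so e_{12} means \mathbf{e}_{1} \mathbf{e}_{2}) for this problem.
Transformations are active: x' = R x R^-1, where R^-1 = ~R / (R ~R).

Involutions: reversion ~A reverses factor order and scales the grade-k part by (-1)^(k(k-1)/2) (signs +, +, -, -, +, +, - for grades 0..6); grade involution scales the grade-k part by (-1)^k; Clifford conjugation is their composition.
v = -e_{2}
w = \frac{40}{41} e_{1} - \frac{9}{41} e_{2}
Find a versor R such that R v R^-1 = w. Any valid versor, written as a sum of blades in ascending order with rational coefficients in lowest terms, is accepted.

Reasoning: v^2 = w^2 = -1 since conjugation preserves the quadratic form; R = v + w = \frac{40}{41} e_{1} - \frac{50}{41} e_{2} is then valid when invertible, keeping its own part and reversing (v - w)/2.
Answer: \frac{40}{41} e_{1} - \frac{50}{41} e_{2}
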